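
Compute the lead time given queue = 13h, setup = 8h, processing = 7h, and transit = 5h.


Lead time = queue + setup + processing + transit
= 13 + 8 + 7 + 5
= 33 hours


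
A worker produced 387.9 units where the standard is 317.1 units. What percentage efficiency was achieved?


Efficiency = (actual / standard) × 100
= (387.9 / 317.1) × 100
= 122.3%


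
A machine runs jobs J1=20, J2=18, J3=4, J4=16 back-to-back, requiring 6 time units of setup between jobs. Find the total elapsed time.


Makespan = Σ processing + (n-1) × setup
= (20 + 18 + 4 + 16) + (4-1)×6
= 58 + 18
= 76 time units


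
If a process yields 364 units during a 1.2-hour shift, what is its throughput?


Throughput = units / time
= 364 / 1.2
= 303.3 units/hour


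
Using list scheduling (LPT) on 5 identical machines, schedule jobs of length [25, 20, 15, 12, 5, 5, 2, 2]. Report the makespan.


Jobs (LPT sorted): [25, 20, 15, 12, 5, 5, 2, 2]
Machines: 5
  J=25 → Machine 1 (load: 0+25=25)
  J=20 → Machine 2 (load: 0+20=20)
  J=15 → Machine 3 (load: 0+15=15)
  J=12 → Machine 4 (load: 0+12=12)
  J=5 → Machine 5 (load: 0+5=5)
  J=5 → Machine 5 (load: 5+5=10)
  J=2 → Machine 5 (load: 10+2=12)
  J=2 → Machine 4 (load: 12+2=14)
Machine loads: [25, 20, 15, 14, 12]
Makespan = max = 25 time units


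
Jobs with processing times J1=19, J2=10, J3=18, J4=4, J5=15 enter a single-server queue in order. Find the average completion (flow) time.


Completion times:
  J1: completes at 19
  J2: completes at 29
  J3: completes at 47
  J4: completes at 51
  J5: completes at 66
Sum = 212
Average = 212/5
= 42.40


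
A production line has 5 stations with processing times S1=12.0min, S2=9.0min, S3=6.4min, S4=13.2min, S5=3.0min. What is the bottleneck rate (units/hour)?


Bottleneck = longest station time
Station times: [12.0, 9.0, 6.4, 13.2, 3.0]
Max = 13.2 min
Rate = 60 / 13.2
= 4.55 units/hour (bottleneck: 13.2min)


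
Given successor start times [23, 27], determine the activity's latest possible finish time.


LF = min of all successor start times
Successors start at: [23, 27]
LF = min(23, 27)
= 23


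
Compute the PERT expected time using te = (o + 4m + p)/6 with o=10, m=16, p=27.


te = (o + 4m + p) / 6
= (10 + 4×16 + 27) / 6
= (10 + 64 + 27) / 6
= 101 / 6
= 16.83


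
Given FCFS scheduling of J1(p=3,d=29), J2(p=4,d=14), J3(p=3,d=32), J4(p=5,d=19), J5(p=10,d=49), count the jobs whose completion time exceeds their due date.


Completion vs due date:
  J1: C=3, d=29 → on time
  J2: C=7, d=14 → on time
  J3: C=10, d=32 → on time
  J4: C=15, d=19 → on time
  J5: C=25, d=49 → on time
Tardy jobs: none
Count = 0


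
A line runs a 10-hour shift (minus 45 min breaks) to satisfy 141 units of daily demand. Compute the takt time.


Available = 10×60 - 45 = 555 min
Takt time = 555 / 141
= 3.94 min/unit


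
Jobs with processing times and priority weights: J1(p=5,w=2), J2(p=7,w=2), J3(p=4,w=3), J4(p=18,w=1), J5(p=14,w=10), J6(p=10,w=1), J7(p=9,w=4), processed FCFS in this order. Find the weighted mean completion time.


Completion times:
  J1: C=5, w×C=2×5=10
  J2: C=12, w×C=2×12=24
  J3: C=16, w×C=3×16=48
  J4: C=34, w×C=1×34=34
  J5: C=48, w×C=10×48=480
  J6: C=58, w×C=1×58=58
  J7: C=67, w×C=4×67=268
Sum w×C = 922
Sum w = 23
Weighted avg = 922/23
= 40.09


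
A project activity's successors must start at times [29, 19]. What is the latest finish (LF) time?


LF = min of all successor start times
Successors start at: [29, 19]
LF = min(29, 19)
= 19


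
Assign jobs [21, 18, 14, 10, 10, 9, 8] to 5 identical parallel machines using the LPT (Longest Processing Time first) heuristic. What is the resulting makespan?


Jobs (LPT sorted): [21, 18, 14, 10, 10, 9, 8]
Machines: 5
  J=21 → Machine 1 (load: 0+21=21)
  J=18 → Machine 2 (load: 0+18=18)
  J=14 → Machine 3 (load: 0+14=14)
  J=10 → Machine 4 (load: 0+10=10)
  J=10 → Machine 5 (load: 0+10=10)
  J=9 → Machine 4 (load: 10+9=19)
  J=8 → Machine 5 (load: 10+8=18)
Machine loads: [21, 18, 14, 19, 18]
Makespan = max = 21 time units


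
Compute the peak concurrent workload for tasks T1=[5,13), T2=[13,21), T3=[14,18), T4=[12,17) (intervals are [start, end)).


Check each time point for overlaps:
  t=14: 3 tasks active (T2, T3, T4)
Max concurrent = 3


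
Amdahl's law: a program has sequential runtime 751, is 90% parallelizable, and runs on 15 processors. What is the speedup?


Amdahl's law: T_p = T × ((1-p) + p/N)
= 751 × ((1-0.9) + 0.9/15)
= 751 × (0.10 + 0.0600)
= 751 × 0.1600
= 120.16
Speedup = 751/120.16
= 6.25×


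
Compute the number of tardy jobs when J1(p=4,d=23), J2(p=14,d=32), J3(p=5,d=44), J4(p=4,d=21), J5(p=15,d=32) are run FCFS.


Completion vs due date:
  J1: C=4, d=23 → on time
  J2: C=18, d=32 → on time
  J3: C=23, d=44 → on time
  J4: C=27, d=21 → TARDY
  J5: C=42, d=32 → TARDY
Tardy jobs: J4, J5
Count = 2


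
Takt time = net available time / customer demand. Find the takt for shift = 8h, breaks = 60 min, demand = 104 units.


Available = 8×60 - 60 = 420 min
Takt time = 420 / 104
= 4.04 min/unit


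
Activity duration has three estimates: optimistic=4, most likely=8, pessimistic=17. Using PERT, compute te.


te = (o + 4m + p) / 6
= (4 + 4×8 + 17) / 6
= (4 + 32 + 17) / 6
= 53 / 6
= 8.83


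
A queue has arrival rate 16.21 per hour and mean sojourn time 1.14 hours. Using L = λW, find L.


Little's law: L = λ × W
= 16.21 × 1.14
= 18.48


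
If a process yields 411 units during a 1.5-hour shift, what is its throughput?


Throughput = units / time
= 411 / 1.5
= 274.0 units/hour


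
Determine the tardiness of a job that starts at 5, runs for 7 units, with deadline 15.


Completion = start + processing = 5 + 7 = 12
Tardiness = max(0, C - d) = max(0, 12 - 15)
= max(0, -3)
= 0


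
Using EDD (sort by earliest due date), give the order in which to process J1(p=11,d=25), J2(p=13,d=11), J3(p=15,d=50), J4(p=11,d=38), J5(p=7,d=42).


EDD: sort by earliest due date
  J2: d=11, p=13
  J1: d=25, p=11
  J4: d=38, p=11
  J5: d=42, p=7
  J3: d=50, p=15
Order: J2 → J1 → J4 → J5 → J3


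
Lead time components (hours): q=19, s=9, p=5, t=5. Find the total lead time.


Lead time = queue + setup + processing + transit
= 19 + 9 + 5 + 5
= 38 hours


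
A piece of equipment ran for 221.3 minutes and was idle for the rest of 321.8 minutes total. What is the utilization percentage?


Utilization = busy / total × 100
= 221.3 / 321.8 × 100
= 68.8%


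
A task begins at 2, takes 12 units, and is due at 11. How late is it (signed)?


Completion = 2 + 12 = 14
Lateness = C - d = 14 - 11
= 3


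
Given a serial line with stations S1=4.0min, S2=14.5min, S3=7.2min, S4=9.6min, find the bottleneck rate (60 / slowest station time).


Bottleneck = longest station time
Station times: [4.0, 14.5, 7.2, 9.6]
Max = 14.5 min
Rate = 60 / 14.5
= 4.14 units/hour (bottleneck: 14.5min)


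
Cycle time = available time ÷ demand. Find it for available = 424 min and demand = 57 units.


Cycle time = available time / demand
= 424 / 57
= 7.44 min/unit


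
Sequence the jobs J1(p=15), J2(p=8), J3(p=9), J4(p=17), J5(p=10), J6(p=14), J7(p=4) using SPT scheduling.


SPT: sort by shortest processing time
  J7: p=4
  J2: p=8
  J3: p=9
  J5: p=10
  J6: p=14
  J1: p=15
  J4: p=17
Order: J7 → J2 → J3 → J5 → J6 → J1 → J4


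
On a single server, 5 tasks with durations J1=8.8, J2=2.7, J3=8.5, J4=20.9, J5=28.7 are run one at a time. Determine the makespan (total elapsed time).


Sequential makespan: sum all processing times
= 8.8 + 2.7 + 8.5 + 20.9 + 28.7
= 69.6 time units


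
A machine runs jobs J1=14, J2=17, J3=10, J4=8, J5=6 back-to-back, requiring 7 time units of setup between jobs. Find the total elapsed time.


Makespan = Σ processing + (n-1) × setup
= (14 + 17 + 10 + 8 + 6) + (5-1)×7
= 55 + 28
= 83 time units


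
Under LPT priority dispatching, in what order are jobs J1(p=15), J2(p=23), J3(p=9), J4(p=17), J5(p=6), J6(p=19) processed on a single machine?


LPT: sort by longest processing time first
  J2: p=23
  J6: p=19
  J4: p=17
  J1: p=15
  J3: p=9
  J5: p=6
Order: J2 → J6 → J4 → J1 → J3 → J5


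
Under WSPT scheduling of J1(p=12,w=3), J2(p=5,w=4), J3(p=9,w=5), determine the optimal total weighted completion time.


WSPT order (by p/w): J2 → J3 → J1
  J2: C=5, w·C=4×5=20
  J3: C=14, w·C=5×14=70
  J1: C=26, w·C=3×26=78
Σ w·C = 168
= 168


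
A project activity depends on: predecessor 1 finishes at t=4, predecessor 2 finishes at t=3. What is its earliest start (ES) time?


ES = max of all predecessor completion times
Predecessors: [4, 3]
ES = max(4, 3)
= 4


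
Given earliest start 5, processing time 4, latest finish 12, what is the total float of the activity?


EF = ES + duration = 5 + 4 = 9
LS = LF - duration = 12 - 4 = 8
Total Float = LF - EF = 12 - 9
(or LS - ES = 8 - 5)
= 3


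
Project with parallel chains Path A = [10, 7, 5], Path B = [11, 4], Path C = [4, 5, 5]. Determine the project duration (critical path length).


Path A: 10 + 7 + 5 = 22
Path B: 11 + 4 = 15
Path C: 4 + 5 + 5 = 14
Critical path = longest = max(22, 15, 14)
= 22 (Path A)


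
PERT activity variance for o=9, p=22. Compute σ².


σ² = ((p - o) / 6)² = (p - o)² / 36
= (22 - 9)² / 36
= 13² / 36
= 169 / 36
= 4.6944


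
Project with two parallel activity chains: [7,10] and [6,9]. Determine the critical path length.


Path A: 7 + 10 = 17
Path B: 6 + 9 = 15
Critical path = longest = max(17, 15)
= 17 (Path A)


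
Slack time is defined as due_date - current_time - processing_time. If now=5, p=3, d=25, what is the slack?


Slack = due - current_time - processing
= 25 - 5 - 3
= 17


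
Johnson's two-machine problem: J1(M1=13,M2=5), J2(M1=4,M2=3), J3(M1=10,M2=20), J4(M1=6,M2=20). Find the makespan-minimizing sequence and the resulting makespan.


Johnson's rule:
Group 1 (M1≤M2, sort by M1): ['J4', 'J3']
Group 2 (M1>M2, sort desc M2): ['J1', 'J2']
Sequence: J4 → J3 → J1 → J2
Makespan calculation:
  J4: M1 done=6, M2 done=26
  J3: M1 done=16, M2 done=46
  J1: M1 done=29, M2 done=51
  J2: M1 done=33, M2 done=54
= Sequence: J4 → J3 → J1 → J2, Makespan: 54


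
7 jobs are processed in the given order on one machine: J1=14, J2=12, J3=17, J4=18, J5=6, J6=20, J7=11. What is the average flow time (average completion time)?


Completion times:
  J1: completes at 14
  J2: completes at 26
  J3: completes at 43
  J4: completes at 61
  J5: completes at 67
  J6: completes at 87
  J7: completes at 98
Sum = 396
Average = 396/7
= 56.57


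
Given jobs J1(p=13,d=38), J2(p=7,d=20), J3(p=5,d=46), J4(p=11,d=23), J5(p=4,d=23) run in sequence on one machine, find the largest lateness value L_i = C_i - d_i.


Lateness per job (L = C - d):
  J1: C=13, d=38, L=-25
  J2: C=20, d=20, L=0
  J3: C=25, d=46, L=-21
  J4: C=36, d=23, L=13
  J5: C=40, d=23, L=17
Lmax = max(-25, 0, -21, 13, 17)
= 17


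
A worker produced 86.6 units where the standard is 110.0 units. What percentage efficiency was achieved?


Efficiency = (actual / standard) × 100
= (86.6 / 110.0) × 100
= 78.7%


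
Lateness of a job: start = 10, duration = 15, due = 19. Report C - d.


Completion = 10 + 15 = 25
Lateness = C - d = 25 - 19
= 6


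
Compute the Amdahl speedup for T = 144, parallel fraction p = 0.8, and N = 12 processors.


Amdahl's law: T_p = T × ((1-p) + p/N)
= 144 × ((1-0.8) + 0.8/12)
= 144 × (0.20 + 0.0667)
= 144 × 0.2667
= 38.40
Speedup = 144/38.40
= 3.75×


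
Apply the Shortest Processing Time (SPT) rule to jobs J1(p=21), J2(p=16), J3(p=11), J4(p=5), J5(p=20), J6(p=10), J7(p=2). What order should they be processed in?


SPT: sort by shortest processing time
  J7: p=2
  J4: p=5
  J6: p=10
  J3: p=11
  J2: p=16
  J5: p=20
  J1: p=21
Order: J7 → J4 → J6 → J3 → J2 → J5 → J1


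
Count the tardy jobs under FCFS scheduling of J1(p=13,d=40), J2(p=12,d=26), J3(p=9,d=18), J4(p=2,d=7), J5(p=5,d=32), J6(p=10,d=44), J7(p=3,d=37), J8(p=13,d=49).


Completion vs due date:
  J1: C=13, d=40 → on time
  J2: C=25, d=26 → on time
  J3: C=34, d=18 → TARDY
  J4: C=36, d=7 → TARDY
  J5: C=41, d=32 → TARDY
  J6: C=51, d=44 → TARDY
  J7: C=54, d=37 → TARDY
  J8: C=67, d=49 → TARDY
Tardy jobs: J3, J4, J5, J6, J7, J8
Count = 6


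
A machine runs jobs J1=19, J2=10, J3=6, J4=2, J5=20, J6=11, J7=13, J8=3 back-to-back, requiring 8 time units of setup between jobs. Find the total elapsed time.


Makespan = Σ processing + (n-1) × setup
= (19 + 10 + 6 + 2 + 20 + 11 + 13 + 3) + (8-1)×8
= 84 + 56
= 140 time units


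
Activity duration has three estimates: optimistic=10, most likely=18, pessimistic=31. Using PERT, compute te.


te = (o + 4m + p) / 6
= (10 + 4×18 + 31) / 6
= (10 + 72 + 31) / 6
= 113 / 6
= 18.83


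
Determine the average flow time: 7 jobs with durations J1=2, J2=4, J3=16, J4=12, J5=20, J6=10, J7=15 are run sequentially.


Completion times:
  J1: completes at 2
  J2: completes at 6
  J3: completes at 22
  J4: completes at 34
  J5: completes at 54
  J6: completes at 64
  J7: completes at 79
Sum = 261
Average = 261/7
= 37.29


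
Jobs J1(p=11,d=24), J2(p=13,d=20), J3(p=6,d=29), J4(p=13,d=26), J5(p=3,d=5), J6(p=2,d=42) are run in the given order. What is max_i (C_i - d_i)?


Lateness per job (L = C - d):
  J1: C=11, d=24, L=-13
  J2: C=24, d=20, L=4
  J3: C=30, d=29, L=1
  J4: C=43, d=26, L=17
  J5: C=46, d=5, L=41
  J6: C=48, d=42, L=6
Lmax = max(-13, 4, 1, 17, 41, 6)
= 41


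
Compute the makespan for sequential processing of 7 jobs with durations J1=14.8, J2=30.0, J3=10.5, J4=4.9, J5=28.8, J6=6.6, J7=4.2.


Sequential makespan: sum all processing times
= 14.8 + 30.0 + 10.5 + 4.9 + 28.8 + 6.6 + 4.2
= 99.8 time units


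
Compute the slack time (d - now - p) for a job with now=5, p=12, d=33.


Slack = due - current_time - processing
= 33 - 5 - 12
= 16


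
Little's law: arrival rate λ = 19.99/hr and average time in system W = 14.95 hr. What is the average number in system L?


Little's law: L = λ × W
= 19.99 × 14.95
= 298.85


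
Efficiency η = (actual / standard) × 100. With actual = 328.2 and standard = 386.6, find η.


Efficiency = (actual / standard) × 100
= (328.2 / 386.6) × 100
= 84.9%


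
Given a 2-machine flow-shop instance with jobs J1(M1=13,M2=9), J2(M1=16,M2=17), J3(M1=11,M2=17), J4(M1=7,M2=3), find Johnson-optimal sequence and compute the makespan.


Johnson's rule:
Group 1 (M1≤M2, sort by M1): ['J3', 'J2']
Group 2 (M1>M2, sort desc M2): ['J1', 'J4']
Sequence: J3 → J2 → J1 → J4
Makespan calculation:
  J3: M1 done=11, M2 done=28
  J2: M1 done=27, M2 done=45
  J1: M1 done=40, M2 done=54
  J4: M1 done=47, M2 done=57
= Sequence: J3 → J2 → J1 → J4, Makespan: 57


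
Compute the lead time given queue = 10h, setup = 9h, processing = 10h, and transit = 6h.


Lead time = queue + setup + processing + transit
= 10 + 9 + 10 + 6
= 35 hours


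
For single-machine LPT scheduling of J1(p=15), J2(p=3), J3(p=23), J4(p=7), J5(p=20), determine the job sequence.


LPT: sort by longest processing time first
  J3: p=23
  J5: p=20
  J1: p=15
  J4: p=7
  J2: p=3
Order: J3 → J5 → J1 → J4 → J2


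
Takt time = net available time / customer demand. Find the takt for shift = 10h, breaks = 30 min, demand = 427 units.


Available = 10×60 - 30 = 570 min
Takt time = 570 / 427
= 1.33 min/unit


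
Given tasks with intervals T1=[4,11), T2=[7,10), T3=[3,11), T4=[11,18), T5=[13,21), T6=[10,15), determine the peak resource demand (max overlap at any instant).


Check each time point for overlaps:
  t=7: 3 tasks active (T1, T2, T3)
Max concurrent = 3


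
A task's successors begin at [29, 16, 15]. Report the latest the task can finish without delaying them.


LF = min of all successor start times
Successors start at: [29, 16, 15]
LF = min(29, 16, 15)
= 15


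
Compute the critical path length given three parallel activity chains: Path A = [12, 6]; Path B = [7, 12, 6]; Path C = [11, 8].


Path A: 12 + 6 = 18
Path B: 7 + 12 + 6 = 25
Path C: 11 + 8 = 19
Critical path = longest = max(18, 25, 19)
= 25 (Path B)


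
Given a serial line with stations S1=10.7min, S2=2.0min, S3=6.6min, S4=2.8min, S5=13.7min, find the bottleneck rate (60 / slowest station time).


Bottleneck = longest station time
Station times: [10.7, 2.0, 6.6, 2.8, 13.7]
Max = 13.7 min
Rate = 60 / 13.7
= 4.38 units/hour (bottleneck: 13.7min)


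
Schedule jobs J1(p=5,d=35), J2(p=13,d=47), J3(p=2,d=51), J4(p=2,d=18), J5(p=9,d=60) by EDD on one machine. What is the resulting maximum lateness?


EDD order: J4 → J1 → J2 → J3 → J5
Completion and lateness:
  J4: C=2, d=18, L=2-18=-16
  J1: C=7, d=35, L=7-35=-28
  J2: C=20, d=47, L=20-47=-27
  J3: C=22, d=51, L=22-51=-29
  J5: C=31, d=60, L=31-60=-29
Lmax = max(-16, -28, -27, -29, -29)
= -16


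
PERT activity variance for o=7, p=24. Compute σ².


σ² = ((p - o) / 6)² = (p - o)² / 36
= (24 - 7)² / 36
= 17² / 36
= 289 / 36
= 8.0278


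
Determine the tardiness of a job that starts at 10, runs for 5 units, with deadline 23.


Completion = start + processing = 10 + 5 = 15
Tardiness = max(0, C - d) = max(0, 15 - 23)
= max(0, -8)
= 0


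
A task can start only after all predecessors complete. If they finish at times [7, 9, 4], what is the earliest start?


ES = max of all predecessor completion times
Predecessors: [7, 9, 4]
ES = max(7, 9, 4)
= 9


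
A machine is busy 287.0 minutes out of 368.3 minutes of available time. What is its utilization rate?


Utilization = busy / total × 100
= 287.0 / 368.3 × 100
= 77.9%


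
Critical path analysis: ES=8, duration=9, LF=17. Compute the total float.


EF = ES + duration = 8 + 9 = 17
LS = LF - duration = 17 - 9 = 8
Total Float = LF - EF = 17 - 17
(or LS - ES = 8 - 8)
= 0


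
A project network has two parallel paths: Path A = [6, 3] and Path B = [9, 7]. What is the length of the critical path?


Path A: 6 + 3 = 9
Path B: 9 + 7 = 16
Critical path = longest = max(9, 16)
= 16 (Path B)


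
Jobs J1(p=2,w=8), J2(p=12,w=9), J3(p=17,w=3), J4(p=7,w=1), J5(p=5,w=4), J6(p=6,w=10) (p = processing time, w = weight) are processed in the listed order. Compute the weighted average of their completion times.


Completion times:
  J1: C=2, w×C=8×2=16
  J2: C=14, w×C=9×14=126
  J3: C=31, w×C=3×31=93
  J4: C=38, w×C=1×38=38
  J5: C=43, w×C=4×43=172
  J6: C=49, w×C=10×49=490
Sum w×C = 935
Sum w = 35
Weighted avg = 935/35
= 26.71


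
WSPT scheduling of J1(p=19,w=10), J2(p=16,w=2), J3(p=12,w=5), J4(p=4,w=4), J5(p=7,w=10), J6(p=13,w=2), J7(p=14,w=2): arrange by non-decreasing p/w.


WSPT (Smith's rule): sort by p/w ascending
  J5: p/w = 7/10 = 0.700
  J4: p/w = 4/4 = 1.000
  J1: p/w = 19/10 = 1.900
  J3: p/w = 12/5 = 2.400
  J6: p/w = 13/2 = 6.500
  J7: p/w = 14/2 = 7.000
  J2: p/w = 16/2 = 8.000
Order: J5 → J4 → J1 → J3 → J6 → J7 → J2


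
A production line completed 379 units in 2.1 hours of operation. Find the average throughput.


Throughput = units / time
= 379 / 2.1
= 180.5 units/hour


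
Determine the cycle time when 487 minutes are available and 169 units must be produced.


Cycle time = available time / demand
= 487 / 169
= 2.88 min/unit


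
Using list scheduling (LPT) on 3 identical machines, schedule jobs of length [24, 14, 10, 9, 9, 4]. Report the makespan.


Jobs (LPT sorted): [24, 14, 10, 9, 9, 4]
Machines: 3
  J=24 → Machine 1 (load: 0+24=24)
  J=14 → Machine 2 (load: 0+14=14)
  J=10 → Machine 3 (load: 0+10=10)
  J=9 → Machine 3 (load: 10+9=19)
  J=9 → Machine 2 (load: 14+9=23)
  J=4 → Machine 3 (load: 19+4=23)
Machine loads: [24, 23, 23]
Makespan = max = 24 time units


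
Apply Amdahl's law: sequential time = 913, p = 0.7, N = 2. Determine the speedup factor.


Amdahl's law: T_p = T × ((1-p) + p/N)
= 913 × ((1-0.7) + 0.7/2)
= 913 × (0.30 + 0.3500)
= 913 × 0.6500
= 593.45
Speedup = 913/593.45
= 1.54×


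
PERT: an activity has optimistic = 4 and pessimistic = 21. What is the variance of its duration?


σ² = ((p - o) / 6)² = (p - o)² / 36
= (21 - 4)² / 36
= 17² / 36
= 289 / 36
= 8.0278


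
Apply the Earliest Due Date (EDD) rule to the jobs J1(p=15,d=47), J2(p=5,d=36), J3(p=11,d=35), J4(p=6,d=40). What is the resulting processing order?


EDD: sort by earliest due date
  J3: d=35, p=11
  J2: d=36, p=5
  J4: d=40, p=6
  J1: d=47, p=15
Order: J3 → J2 → J4 → J1


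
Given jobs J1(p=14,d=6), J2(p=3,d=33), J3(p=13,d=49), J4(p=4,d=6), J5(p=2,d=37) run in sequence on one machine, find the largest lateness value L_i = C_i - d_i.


Lateness per job (L = C - d):
  J1: C=14, d=6, L=8
  J2: C=17, d=33, L=-16
  J3: C=30, d=49, L=-19
  J4: C=34, d=6, L=28
  J5: C=36, d=37, L=-1
Lmax = max(8, -16, -19, 28, -1)
= 28


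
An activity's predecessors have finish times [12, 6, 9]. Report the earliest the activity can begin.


ES = max of all predecessor completion times
Predecessors: [12, 6, 9]
ES = max(12, 6, 9)
= 12


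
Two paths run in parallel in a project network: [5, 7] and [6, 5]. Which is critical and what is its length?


Path A: 5 + 7 = 12
Path B: 6 + 5 = 11
Critical path = longest = max(12, 11)
= 12 (Path A)


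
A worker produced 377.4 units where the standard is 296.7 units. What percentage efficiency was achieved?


Efficiency = (actual / standard) × 100
= (377.4 / 296.7) × 100
= 127.2%


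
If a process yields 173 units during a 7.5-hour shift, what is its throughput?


Throughput = units / time
= 173 / 7.5
= 23.1 units/hour


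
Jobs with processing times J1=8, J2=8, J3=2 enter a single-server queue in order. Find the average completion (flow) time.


Completion times:
  J1: completes at 8
  J2: completes at 16
  J3: completes at 18
Sum = 42
Average = 42/3
= 14.00


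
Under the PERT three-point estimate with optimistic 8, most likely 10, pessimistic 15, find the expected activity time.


te = (o + 4m + p) / 6
= (8 + 4×10 + 15) / 6
= (8 + 40 + 15) / 6
= 63 / 6
= 10.50


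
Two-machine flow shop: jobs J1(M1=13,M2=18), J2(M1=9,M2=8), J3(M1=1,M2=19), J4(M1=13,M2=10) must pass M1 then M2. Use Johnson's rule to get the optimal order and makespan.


Johnson's rule:
Group 1 (M1≤M2, sort by M1): ['J3', 'J1']
Group 2 (M1>M2, sort desc M2): ['J4', 'J2']
Sequence: J3 → J1 → J4 → J2
Makespan calculation:
  J3: M1 done=1, M2 done=20
  J1: M1 done=14, M2 done=38
  J4: M1 done=27, M2 done=48
  J2: M1 done=36, M2 done=56
= Sequence: J3 → J1 → J4 → J2, Makespan: 56


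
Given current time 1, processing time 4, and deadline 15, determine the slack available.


Slack = due - current_time - processing
= 15 - 1 - 4
= 10


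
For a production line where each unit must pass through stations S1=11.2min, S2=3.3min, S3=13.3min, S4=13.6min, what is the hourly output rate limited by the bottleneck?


Bottleneck = longest station time
Station times: [11.2, 3.3, 13.3, 13.6]
Max = 13.6 min
Rate = 60 / 13.6
= 4.41 units/hour (bottleneck: 13.6min)


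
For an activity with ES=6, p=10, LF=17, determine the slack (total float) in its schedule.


EF = ES + duration = 6 + 10 = 16
LS = LF - duration = 17 - 10 = 7
Total Float = LF - EF = 17 - 16
(or LS - ES = 7 - 6)
= 1


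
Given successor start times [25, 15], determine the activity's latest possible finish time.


LF = min of all successor start times
Successors start at: [25, 15]
LF = min(25, 15)
= 15


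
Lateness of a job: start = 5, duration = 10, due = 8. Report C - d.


Completion = 5 + 10 = 15
Lateness = C - d = 15 - 8
= 7


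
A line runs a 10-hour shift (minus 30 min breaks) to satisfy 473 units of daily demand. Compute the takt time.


Available = 10×60 - 30 = 570 min
Takt time = 570 / 473
= 1.21 min/unit


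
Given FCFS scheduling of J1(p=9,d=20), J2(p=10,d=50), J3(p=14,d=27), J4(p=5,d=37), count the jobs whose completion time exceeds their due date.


Completion vs due date:
  J1: C=9, d=20 → on time
  J2: C=19, d=50 → on time
  J3: C=33, d=27 → TARDY
  J4: C=38, d=37 → TARDY
Tardy jobs: J3, J4
Count = 2


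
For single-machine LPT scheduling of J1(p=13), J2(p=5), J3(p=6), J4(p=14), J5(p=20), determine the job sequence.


LPT: sort by longest processing time first
  J5: p=20
  J4: p=14
  J1: p=13
  J3: p=6
  J2: p=5
Order: J5 → J4 → J1 → J3 → J2


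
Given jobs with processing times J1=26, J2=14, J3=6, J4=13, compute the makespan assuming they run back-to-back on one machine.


Sequential makespan: sum all processing times
= 26 + 14 + 6 + 13
= 59 time units


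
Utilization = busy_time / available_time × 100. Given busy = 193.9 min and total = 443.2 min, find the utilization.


Utilization = busy / total × 100
= 193.9 / 443.2 × 100
= 43.8%


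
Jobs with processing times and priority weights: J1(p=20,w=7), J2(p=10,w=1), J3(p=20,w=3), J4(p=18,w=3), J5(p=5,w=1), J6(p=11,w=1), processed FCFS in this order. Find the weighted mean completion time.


Completion times:
  J1: C=20, w×C=7×20=140
  J2: C=30, w×C=1×30=30
  J3: C=50, w×C=3×50=150
  J4: C=68, w×C=3×68=204
  J5: C=73, w×C=1×73=73
  J6: C=84, w×C=1×84=84
Sum w×C = 681
Sum w = 16
Weighted avg = 681/16
= 42.56


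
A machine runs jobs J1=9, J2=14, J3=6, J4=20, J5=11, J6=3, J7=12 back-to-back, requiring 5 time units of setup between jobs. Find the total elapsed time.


Makespan = Σ processing + (n-1) × setup
= (9 + 14 + 6 + 20 + 11 + 3 + 12) + (7-1)×5
= 75 + 30
= 105 time units


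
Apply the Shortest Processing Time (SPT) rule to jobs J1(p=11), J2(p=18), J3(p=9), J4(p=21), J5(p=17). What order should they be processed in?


SPT: sort by shortest processing time
  J3: p=9
  J1: p=11
  J5: p=17
  J2: p=18
  J4: p=21
Order: J3 → J1 → J5 → J2 → J4


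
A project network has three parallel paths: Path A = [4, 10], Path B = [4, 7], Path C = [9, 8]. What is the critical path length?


Path A: 4 + 10 = 14
Path B: 4 + 7 = 11
Path C: 9 + 8 = 17
Critical path = longest = max(14, 11, 17)
= 17 (Path C)


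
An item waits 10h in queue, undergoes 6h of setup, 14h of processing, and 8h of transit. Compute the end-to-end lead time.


Lead time = queue + setup + processing + transit
= 10 + 6 + 14 + 8
= 38 hours


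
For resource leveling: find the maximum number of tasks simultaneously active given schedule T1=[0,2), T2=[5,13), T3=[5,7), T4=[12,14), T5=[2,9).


Check each time point for overlaps:
  t=5: 3 tasks active (T2, T3, T5)
Max concurrent = 3


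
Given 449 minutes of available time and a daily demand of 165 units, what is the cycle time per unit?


Cycle time = available time / demand
= 449 / 165
= 2.72 min/unit


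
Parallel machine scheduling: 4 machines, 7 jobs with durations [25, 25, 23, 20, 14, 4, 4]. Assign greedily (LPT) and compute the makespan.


Jobs (LPT sorted): [25, 25, 23, 20, 14, 4, 4]
Machines: 4
  J=25 → Machine 1 (load: 0+25=25)
  J=25 → Machine 2 (load: 0+25=25)
  J=23 → Machine 3 (load: 0+23=23)
  J=20 → Machine 4 (load: 0+20=20)
  J=14 → Machine 4 (load: 20+14=34)
  J=4 → Machine 3 (load: 23+4=27)
  J=4 → Machine 1 (load: 25+4=29)
Machine loads: [29, 25, 27, 34]
Makespan = max = 34 time units


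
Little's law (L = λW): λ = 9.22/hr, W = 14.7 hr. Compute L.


Little's law: L = λ × W
= 9.22 × 14.7
= 135.53


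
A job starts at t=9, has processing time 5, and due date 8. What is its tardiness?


Completion = start + processing = 9 + 5 = 14
Tardiness = max(0, C - d) = max(0, 14 - 8)
= max(0, 6)
= 6


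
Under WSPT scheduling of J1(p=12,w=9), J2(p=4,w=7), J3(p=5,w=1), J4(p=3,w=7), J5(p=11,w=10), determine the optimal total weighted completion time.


WSPT order (by p/w): J4 → J2 → J5 → J1 → J3
  J4: C=3, w·C=7×3=21
  J2: C=7, w·C=7×7=49
  J5: C=18, w·C=10×18=180
  J1: C=30, w·C=9×30=270
  J3: C=35, w·C=1×35=35
Σ w·C = 555
= 555


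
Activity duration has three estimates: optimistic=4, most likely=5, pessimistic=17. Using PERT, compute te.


te = (o + 4m + p) / 6
= (4 + 4×5 + 17) / 6
= (4 + 20 + 17) / 6
= 41 / 6
= 6.83


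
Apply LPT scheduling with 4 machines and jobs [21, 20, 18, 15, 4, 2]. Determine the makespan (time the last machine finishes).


Jobs (LPT sorted): [21, 20, 18, 15, 4, 2]
Machines: 4
  J=21 → Machine 1 (load: 0+21=21)
  J=20 → Machine 2 (load: 0+20=20)
  J=18 → Machine 3 (load: 0+18=18)
  J=15 → Machine 4 (load: 0+15=15)
  J=4 → Machine 4 (load: 15+4=19)
  J=2 → Machine 3 (load: 18+2=20)
Machine loads: [21, 20, 20, 19]
Makespan = max = 21 time units


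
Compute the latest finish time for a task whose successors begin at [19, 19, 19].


LF = min of all successor start times
Successors start at: [19, 19, 19]
LF = min(19, 19, 19)
= 19


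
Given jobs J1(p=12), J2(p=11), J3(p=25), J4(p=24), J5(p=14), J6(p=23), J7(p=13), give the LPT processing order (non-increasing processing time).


LPT: sort by longest processing time first
  J3: p=25
  J4: p=24
  J6: p=23
  J5: p=14
  J7: p=13
  J1: p=12
  J2: p=11
Order: J3 → J4 → J6 → J5 → J7 → J1 → J2


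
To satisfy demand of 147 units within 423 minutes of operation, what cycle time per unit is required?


Cycle time = available time / demand
= 423 / 147
= 2.88 min/unit


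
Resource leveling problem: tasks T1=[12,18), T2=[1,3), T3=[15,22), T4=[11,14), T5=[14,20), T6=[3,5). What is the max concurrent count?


Check each time point for overlaps:
  t=15: 3 tasks active (T1, T3, T5)
Max concurrent = 3


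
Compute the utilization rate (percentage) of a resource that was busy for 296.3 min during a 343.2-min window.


Utilization = busy / total × 100
= 296.3 / 343.2 × 100
= 86.3%


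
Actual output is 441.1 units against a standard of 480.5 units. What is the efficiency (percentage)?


Efficiency = (actual / standard) × 100
= (441.1 / 480.5) × 100
= 91.8%


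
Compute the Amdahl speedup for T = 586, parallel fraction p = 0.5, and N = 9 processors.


Amdahl's law: T_p = T × ((1-p) + p/N)
= 586 × ((1-0.5) + 0.5/9)
= 586 × (0.50 + 0.0556)
= 586 × 0.5556
= 325.56
Speedup = 586/325.56
= 1.80×


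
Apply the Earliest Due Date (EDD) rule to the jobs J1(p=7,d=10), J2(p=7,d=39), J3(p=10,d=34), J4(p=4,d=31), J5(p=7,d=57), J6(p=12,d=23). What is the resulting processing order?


EDD: sort by earliest due date
  J1: d=10, p=7
  J6: d=23, p=12
  J4: d=31, p=4
  J3: d=34, p=10
  J2: d=39, p=7
  J5: d=57, p=7
Order: J1 → J6 → J4 → J3 → J2 → J5


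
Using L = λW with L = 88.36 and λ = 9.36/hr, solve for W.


Little's law: L = λW → W = L / λ
= 88.36 / 9.36
= 9.44 hours


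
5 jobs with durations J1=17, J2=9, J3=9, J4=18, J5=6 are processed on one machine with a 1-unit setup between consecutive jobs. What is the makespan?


Makespan = Σ processing + (n-1) × setup
= (17 + 9 + 9 + 18 + 6) + (5-1)×1
= 59 + 4
= 63 time units


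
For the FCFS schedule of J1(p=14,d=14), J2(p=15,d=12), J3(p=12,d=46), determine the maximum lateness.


Lateness per job (L = C - d):
  J1: C=14, d=14, L=0
  J2: C=29, d=12, L=17
  J3: C=41, d=46, L=-5
Lmax = max(0, 17, -5)
= 17


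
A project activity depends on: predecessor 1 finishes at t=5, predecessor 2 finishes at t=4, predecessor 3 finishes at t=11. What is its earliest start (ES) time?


ES = max of all predecessor completion times
Predecessors: [5, 4, 11]
ES = max(5, 4, 11)
= 11


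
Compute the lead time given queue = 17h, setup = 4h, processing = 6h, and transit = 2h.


Lead time = queue + setup + processing + transit
= 17 + 4 + 6 + 2
= 29 hours


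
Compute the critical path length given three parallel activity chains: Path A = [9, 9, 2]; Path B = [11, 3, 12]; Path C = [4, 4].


Path A: 9 + 9 + 2 = 20
Path B: 11 + 3 + 12 = 26
Path C: 4 + 4 = 8
Critical path = longest = max(20, 26, 8)
= 26 (Path B)


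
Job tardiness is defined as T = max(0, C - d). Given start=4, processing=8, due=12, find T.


Completion = start + processing = 4 + 8 = 12
Tardiness = max(0, C - d) = max(0, 12 - 12)
= max(0, 0)
= 0


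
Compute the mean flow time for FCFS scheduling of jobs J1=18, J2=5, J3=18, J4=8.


Completion times:
  J1: completes at 18
  J2: completes at 23
  J3: completes at 41
  J4: completes at 49
Sum = 131
Average = 131/4
= 32.75


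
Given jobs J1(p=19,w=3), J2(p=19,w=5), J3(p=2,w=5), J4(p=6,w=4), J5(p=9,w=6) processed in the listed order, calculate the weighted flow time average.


Completion times:
  J1: C=19, w×C=3×19=57
  J2: C=38, w×C=5×38=190
  J3: C=40, w×C=5×40=200
  J4: C=46, w×C=4×46=184
  J5: C=55, w×C=6×55=330
Sum w×C = 961
Sum w = 23
Weighted avg = 961/23
= 41.78


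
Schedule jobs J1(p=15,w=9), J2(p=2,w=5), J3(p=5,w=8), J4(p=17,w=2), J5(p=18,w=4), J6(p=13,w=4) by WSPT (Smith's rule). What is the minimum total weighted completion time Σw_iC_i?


WSPT order (by p/w): J2 → J3 → J1 → J6 → J5 → J4
  J2: C=2, w·C=5×2=10
  J3: C=7, w·C=8×7=56
  J1: C=22, w·C=9×22=198
  J6: C=35, w·C=4×35=140
  J5: C=53, w·C=4×53=212
  J4: C=70, w·C=2×70=140
Σ w·C = 756
= 756


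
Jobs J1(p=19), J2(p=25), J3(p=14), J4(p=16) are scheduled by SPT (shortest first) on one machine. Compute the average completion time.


SPT order: J3 → J4 → J1 → J2
Completion times:
  J3: C=14
  J4: C=30
  J1: C=49
  J2: C=74
Sum = 167, n = 4
Mean flow = 167/4
= 41.75


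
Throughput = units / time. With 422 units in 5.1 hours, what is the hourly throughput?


Throughput = units / time
= 422 / 5.1
= 82.7 units/hour


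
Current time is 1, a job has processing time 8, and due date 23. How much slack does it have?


Slack = due - current_time - processing
= 23 - 1 - 8
= 14


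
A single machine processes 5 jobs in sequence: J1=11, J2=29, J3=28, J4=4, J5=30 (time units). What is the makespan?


Sequential makespan: sum all processing times
= 11 + 29 + 28 + 4 + 30
= 102 time units


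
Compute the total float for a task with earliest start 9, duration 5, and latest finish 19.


EF = ES + duration = 9 + 5 = 14
LS = LF - duration = 19 - 5 = 14
Total Float = LF - EF = 19 - 14
(or LS - ES = 14 - 9)
= 5


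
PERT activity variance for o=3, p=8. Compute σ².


σ² = ((p - o) / 6)² = (p - o)² / 36
= (8 - 3)² / 36
= 5² / 36
= 25 / 36
= 0.6944


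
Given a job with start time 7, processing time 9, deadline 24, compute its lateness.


Completion = 7 + 9 = 16
Lateness = C - d = 16 - 24
= -8


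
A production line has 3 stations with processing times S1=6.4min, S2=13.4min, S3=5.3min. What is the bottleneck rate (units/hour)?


Bottleneck = longest station time
Station times: [6.4, 13.4, 5.3]
Max = 13.4 min
Rate = 60 / 13.4
= 4.48 units/hour (bottleneck: 13.4min)


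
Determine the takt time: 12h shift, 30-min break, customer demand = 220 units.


Available = 12×60 - 30 = 690 min
Takt time = 690 / 220
= 3.14 min/unit


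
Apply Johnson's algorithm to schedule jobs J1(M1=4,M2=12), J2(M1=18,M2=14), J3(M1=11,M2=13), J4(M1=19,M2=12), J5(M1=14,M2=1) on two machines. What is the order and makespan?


Johnson's rule:
Group 1 (M1≤M2, sort by M1): ['J1', 'J3']
Group 2 (M1>M2, sort desc M2): ['J2', 'J4', 'J5']
Sequence: J1 → J3 → J2 → J4 → J5
Makespan calculation:
  J1: M1 done=4, M2 done=16
  J3: M1 done=15, M2 done=29
  J2: M1 done=33, M2 done=47
  J4: M1 done=52, M2 done=64
  J5: M1 done=66, M2 done=67
= Sequence: J1 → J3 → J2 → J4 → J5, Makespan: 67


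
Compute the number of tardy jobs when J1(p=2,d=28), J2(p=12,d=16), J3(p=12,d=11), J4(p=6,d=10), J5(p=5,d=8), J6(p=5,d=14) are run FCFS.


Completion vs due date:
  J1: C=2, d=28 → on time
  J2: C=14, d=16 → on time
  J3: C=26, d=11 → TARDY
  J4: C=32, d=10 → TARDY
  J5: C=37, d=8 → TARDY
  J6: C=42, d=14 → TARDY
Tardy jobs: J3, J4, J5, J6
Count = 4


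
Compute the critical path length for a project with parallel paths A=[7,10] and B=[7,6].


Path A: 7 + 10 = 17
Path B: 7 + 6 = 13
Critical path = longest = max(17, 13)
= 17 (Path A)


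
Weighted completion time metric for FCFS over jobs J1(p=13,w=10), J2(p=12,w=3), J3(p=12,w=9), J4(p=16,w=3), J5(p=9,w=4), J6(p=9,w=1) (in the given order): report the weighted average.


Completion times:
  J1: C=13, w×C=10×13=130
  J2: C=25, w×C=3×25=75
  J3: C=37, w×C=9×37=333
  J4: C=53, w×C=3×53=159
  J5: C=62, w×C=4×62=248
  J6: C=71, w×C=1×71=71
Sum w×C = 1016
Sum w = 30
Weighted avg = 1016/30
= 33.87


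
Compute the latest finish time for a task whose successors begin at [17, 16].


LF = min of all successor start times
Successors start at: [17, 16]
LF = min(17, 16)
= 16


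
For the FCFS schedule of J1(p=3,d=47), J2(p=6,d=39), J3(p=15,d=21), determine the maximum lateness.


Lateness per job (L = C - d):
  J1: C=3, d=47, L=-44
  J2: C=9, d=39, L=-30
  J3: C=24, d=21, L=3
Lmax = max(-44, -30, 3)
= 3


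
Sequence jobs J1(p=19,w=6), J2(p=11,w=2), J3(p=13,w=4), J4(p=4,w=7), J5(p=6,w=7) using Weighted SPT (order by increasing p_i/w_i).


WSPT (Smith's rule): sort by p/w ascending
  J4: p/w = 4/7 = 0.571
  J5: p/w = 6/7 = 0.857
  J1: p/w = 19/6 = 3.167
  J3: p/w = 13/4 = 3.250
  J2: p/w = 11/2 = 5.500
Order: J4 → J5 → J1 → J3 → J2


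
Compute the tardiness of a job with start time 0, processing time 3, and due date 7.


Completion = start + processing = 0 + 3 = 3
Tardiness = max(0, C - d) = max(0, 3 - 7)
= max(0, -4)
= 0


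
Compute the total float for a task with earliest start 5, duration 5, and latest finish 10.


EF = ES + duration = 5 + 5 = 10
LS = LF - duration = 10 - 5 = 5
Total Float = LF - EF = 10 - 10
(or LS - ES = 5 - 5)
= 0


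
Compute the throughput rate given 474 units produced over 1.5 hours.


Throughput = units / time
= 474 / 1.5
= 316.0 units/hour


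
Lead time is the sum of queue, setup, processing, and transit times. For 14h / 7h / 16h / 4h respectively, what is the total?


Lead time = queue + setup + processing + transit
= 14 + 7 + 16 + 4
= 41 hours


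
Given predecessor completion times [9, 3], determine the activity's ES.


ES = max of all predecessor completion times
Predecessors: [9, 3]
ES = max(9, 3)
= 9


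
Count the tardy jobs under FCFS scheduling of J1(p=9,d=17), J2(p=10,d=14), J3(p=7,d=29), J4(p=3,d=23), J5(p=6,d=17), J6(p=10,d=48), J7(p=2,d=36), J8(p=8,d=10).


Completion vs due date:
  J1: C=9, d=17 → on time
  J2: C=19, d=14 → TARDY
  J3: C=26, d=29 → on time
  J4: C=29, d=23 → TARDY
  J5: C=35, d=17 → TARDY
  J6: C=45, d=48 → on time
  J7: C=47, d=36 → TARDY
  J8: C=55, d=10 → TARDY
Tardy jobs: J2, J4, J5, J7, J8
Count = 5


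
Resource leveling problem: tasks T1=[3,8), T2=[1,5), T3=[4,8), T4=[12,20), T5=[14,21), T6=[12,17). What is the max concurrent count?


Check each time point for overlaps:
  t=4: 3 tasks active (T1, T2, T3)
Max concurrent = 3


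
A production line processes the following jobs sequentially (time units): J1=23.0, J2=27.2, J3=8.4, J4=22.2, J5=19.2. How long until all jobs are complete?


Sequential makespan: sum all processing times
= 23.0 + 27.2 + 8.4 + 22.2 + 19.2
= 100.0 time units


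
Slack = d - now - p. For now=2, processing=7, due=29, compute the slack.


Slack = due - current_time - processing
= 29 - 2 - 7
= 20


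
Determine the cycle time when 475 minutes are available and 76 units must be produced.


Cycle time = available time / demand
= 475 / 76
= 6.25 min/unit


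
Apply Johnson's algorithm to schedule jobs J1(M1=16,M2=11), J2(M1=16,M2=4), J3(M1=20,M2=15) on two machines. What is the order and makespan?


Johnson's rule:
Group 1 (M1≤M2, sort by M1): []
Group 2 (M1>M2, sort desc M2): ['J3', 'J1', 'J2']
Sequence: J3 → J1 → J2
Makespan calculation:
  J3: M1 done=20, M2 done=35
  J1: M1 done=36, M2 done=47
  J2: M1 done=52, M2 done=56
= Sequence: J3 → J1 → J2, Makespan: 56
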